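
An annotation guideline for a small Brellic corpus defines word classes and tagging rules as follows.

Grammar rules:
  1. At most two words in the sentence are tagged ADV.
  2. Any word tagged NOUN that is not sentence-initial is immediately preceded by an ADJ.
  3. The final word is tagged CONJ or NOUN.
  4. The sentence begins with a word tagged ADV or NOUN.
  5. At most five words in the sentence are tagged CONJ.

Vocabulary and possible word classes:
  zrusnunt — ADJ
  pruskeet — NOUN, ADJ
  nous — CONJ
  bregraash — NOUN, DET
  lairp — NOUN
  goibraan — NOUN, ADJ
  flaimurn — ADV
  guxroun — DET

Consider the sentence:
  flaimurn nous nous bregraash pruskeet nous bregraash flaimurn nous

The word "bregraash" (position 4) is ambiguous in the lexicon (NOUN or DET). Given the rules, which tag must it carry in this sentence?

Candidates per position — 1:flaimurn {ADV}; 2:nous {CONJ}; 3:nous {CONJ}; 4:bregraash {NOUN,DET}; 5:pruskeet {NOUN,ADJ}; 6:nous {CONJ}; 7:bregraash {NOUN,DET}; 8:flaimurn {ADV}; 9:nous {CONJ}.
If word 4 were NOUN, no tagging could satisfy rule 2; so word 4 is DET.
If word 5 were NOUN, no tagging could satisfy rule 2; so word 5 is ADJ.
If word 7 were NOUN, no tagging could satisfy rule 2; so word 7 is DET.
The only consistent sequence is: ADV CONJ CONJ DET ADJ CONJ DET ADV CONJ.
Verifying each rule — rule 1 holds; rule 2 holds; rule 3 holds; rule 4 holds; rule 5 holds.

DET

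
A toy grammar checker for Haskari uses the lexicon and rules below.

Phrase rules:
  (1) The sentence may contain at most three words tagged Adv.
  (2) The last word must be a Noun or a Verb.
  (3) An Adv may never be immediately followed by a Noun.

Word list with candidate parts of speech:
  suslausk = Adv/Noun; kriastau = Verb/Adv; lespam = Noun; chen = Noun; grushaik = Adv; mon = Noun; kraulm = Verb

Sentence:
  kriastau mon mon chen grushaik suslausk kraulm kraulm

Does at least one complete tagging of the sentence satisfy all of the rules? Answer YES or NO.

YES

Candidates per position — 1:kriastau {Verb,Adv}; 2:mon {Noun}; 3:mon {Noun}; 4:chen {Noun}; 5:grushaik {Adv}; 6:suslausk {Adv,Noun}; 7:kraulm {Verb}; 8:kraulm {Verb}.
One satisfying assignment: Verb Noun Noun Noun Adv Adv Verb Verb.
Rule-by-rule: rule 1 ok; rule 2 ok; rule 3 ok.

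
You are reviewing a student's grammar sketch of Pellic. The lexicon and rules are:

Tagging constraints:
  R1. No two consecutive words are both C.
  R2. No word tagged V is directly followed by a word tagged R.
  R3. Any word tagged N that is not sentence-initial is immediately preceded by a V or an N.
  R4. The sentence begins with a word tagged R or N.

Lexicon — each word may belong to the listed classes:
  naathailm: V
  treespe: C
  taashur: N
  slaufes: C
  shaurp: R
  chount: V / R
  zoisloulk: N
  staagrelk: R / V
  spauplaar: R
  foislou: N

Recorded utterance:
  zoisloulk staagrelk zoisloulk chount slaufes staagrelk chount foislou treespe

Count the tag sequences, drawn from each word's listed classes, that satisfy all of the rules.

4

Candidates per position — 1:zoisloulk {N}; 2:staagrelk {R,V}; 3:zoisloulk {N}; 4:chount {V,R}; 5:slaufes {C}; 6:staagrelk {R,V}; 7:chount {V,R}; 8:foislou {N}; 9:treespe {C}.
There are 16 candidate sequences in total.
The sequences that satisfy every rule: N V N V C R V N C; N V N V C V V N C; N V N R C R V N C; N V N R C V V N C.
Count = 4.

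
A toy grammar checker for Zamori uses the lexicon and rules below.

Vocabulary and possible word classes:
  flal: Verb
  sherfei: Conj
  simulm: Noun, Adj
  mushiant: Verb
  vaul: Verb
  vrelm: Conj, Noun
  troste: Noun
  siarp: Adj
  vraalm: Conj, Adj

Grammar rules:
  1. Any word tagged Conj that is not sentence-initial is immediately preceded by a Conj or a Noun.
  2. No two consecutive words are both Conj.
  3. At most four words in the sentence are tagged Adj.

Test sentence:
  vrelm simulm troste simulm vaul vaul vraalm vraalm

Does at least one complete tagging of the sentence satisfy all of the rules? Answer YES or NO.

YES

Candidates per position — 1:vrelm {Conj,Noun}; 2:simulm {Noun,Adj}; 3:troste {Noun}; 4:simulm {Noun,Adj}; 5:vaul {Verb}; 6:vaul {Verb}; 7:vraalm {Conj,Adj}; 8:vraalm {Conj,Adj}.
One satisfying assignment: Noun Adj Noun Adj Verb Verb Adj Adj.
Rule-by-rule: rule 1 ok; rule 2 ok; rule 3 ok.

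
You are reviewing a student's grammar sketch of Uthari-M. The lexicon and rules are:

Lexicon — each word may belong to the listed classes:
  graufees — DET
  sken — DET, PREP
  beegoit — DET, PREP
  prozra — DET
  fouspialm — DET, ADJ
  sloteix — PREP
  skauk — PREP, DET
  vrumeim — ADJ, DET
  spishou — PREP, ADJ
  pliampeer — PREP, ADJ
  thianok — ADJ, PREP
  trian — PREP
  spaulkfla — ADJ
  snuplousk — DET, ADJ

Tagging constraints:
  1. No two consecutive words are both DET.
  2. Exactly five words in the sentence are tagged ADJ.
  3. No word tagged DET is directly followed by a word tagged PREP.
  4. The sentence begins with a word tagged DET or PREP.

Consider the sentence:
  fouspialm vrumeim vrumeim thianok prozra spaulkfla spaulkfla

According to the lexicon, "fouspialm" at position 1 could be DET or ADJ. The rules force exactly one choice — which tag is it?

DET

Candidates per position — 1:fouspialm {DET,ADJ}; 2:vrumeim {ADJ,DET}; 3:vrumeim {ADJ,DET}; 4:thianok {ADJ,PREP}; 5:prozra {DET}; 6:spaulkfla {ADJ}; 7:spaulkfla {ADJ}.
Position 1: ADJ is ruled out by rule 4; that leaves DET.
Position 2: DET is ruled out by rule 1; that leaves ADJ.
Position 3: DET is ruled out by rule 2; that leaves ADJ.
Position 4: PREP is ruled out by rule 2; that leaves ADJ.
So the tagging must be: DET ADJ ADJ ADJ DET ADJ ADJ.
Verifying each rule — rule 1 ok; rule 2 ok; rule 3 ok; rule 4 ok.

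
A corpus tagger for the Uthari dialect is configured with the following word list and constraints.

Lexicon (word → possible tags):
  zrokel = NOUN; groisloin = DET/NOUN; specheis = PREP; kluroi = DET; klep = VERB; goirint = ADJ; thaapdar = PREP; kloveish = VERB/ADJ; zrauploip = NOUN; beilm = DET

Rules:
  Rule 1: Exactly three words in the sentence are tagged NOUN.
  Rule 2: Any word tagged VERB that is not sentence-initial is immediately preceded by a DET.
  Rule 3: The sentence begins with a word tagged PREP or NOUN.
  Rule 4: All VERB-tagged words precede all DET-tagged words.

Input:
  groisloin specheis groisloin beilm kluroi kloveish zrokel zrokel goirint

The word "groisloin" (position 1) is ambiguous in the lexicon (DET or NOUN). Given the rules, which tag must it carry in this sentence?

Candidates per position — 1:groisloin {DET,NOUN}; 2:specheis {PREP}; 3:groisloin {DET,NOUN}; 4:beilm {DET}; 5:kluroi {DET}; 6:kloveish {VERB,ADJ}; 7:zrokel {NOUN}; 8:zrokel {NOUN}; 9:goirint {ADJ}.
Word 1 cannot be DET — rule 3 would then fail for every completion. It is NOUN.
Word 3 cannot be NOUN — rule 1 would then fail for every completion. It is DET.
Word 6 cannot be VERB — rule 4 would then fail for every completion. It is ADJ.
The only consistent sequence is: NOUN PREP DET DET DET ADJ NOUN NOUN ADJ.
Check: rule 1 ✓; rule 2 ✓; rule 3 ✓; rule 4 ✓.

NOUN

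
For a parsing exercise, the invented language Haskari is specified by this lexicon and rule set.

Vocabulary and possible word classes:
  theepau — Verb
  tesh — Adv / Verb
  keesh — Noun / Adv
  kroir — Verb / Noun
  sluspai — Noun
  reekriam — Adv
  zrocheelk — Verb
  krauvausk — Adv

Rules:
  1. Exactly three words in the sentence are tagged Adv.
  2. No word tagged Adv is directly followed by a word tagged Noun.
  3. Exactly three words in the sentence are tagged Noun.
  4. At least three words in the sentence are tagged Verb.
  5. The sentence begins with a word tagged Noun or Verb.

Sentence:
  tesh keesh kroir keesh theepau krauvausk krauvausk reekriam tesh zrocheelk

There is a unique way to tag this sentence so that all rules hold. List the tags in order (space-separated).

Verb Noun Noun Noun Verb Adv Adv Adv Verb Verb

Candidates per position — 1:tesh {Adv,Verb}; 2:keesh {Noun,Adv}; 3:kroir {Verb,Noun}; 4:keesh {Noun,Adv}; 5:theepau {Verb}; 6:krauvausk {Adv}; 7:krauvausk {Adv}; 8:reekriam {Adv}; 9:tesh {Adv,Verb}; 10:zrocheelk {Verb}.
At position 1, choosing Adv makes rule 1 impossible to satisfy; hence Verb.
At position 2, choosing Adv makes rule 1 impossible to satisfy; hence Noun.
At position 3, choosing Verb makes rule 3 impossible to satisfy; hence Noun.
At position 4, choosing Adv makes rule 1 impossible to satisfy; hence Noun.
At position 9, choosing Adv makes rule 1 impossible to satisfy; hence Verb.
The unique satisfying tagging is: Verb Noun Noun Noun Verb Adv Adv Adv Verb Verb.
Check: rule 1 holds; rule 2 holds; rule 3 holds; rule 4 holds; rule 5 holds.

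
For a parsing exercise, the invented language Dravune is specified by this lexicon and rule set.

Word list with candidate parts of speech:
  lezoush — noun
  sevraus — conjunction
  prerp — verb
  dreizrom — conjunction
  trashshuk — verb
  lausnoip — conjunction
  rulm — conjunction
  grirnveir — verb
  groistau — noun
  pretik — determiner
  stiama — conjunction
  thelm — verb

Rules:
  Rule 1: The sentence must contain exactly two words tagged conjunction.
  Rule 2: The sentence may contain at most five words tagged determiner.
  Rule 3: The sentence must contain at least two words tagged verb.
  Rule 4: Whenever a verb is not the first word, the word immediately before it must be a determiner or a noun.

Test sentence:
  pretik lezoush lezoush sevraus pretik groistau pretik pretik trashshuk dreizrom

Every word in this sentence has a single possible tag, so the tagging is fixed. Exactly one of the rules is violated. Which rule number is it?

Fixed tagging: determiner noun noun conjunction determiner noun determiner determiner verb conjunction.
Applying the rules: R1 ok, R2 ok, R3 fails, R4 ok.
Only rule 3 fails.

3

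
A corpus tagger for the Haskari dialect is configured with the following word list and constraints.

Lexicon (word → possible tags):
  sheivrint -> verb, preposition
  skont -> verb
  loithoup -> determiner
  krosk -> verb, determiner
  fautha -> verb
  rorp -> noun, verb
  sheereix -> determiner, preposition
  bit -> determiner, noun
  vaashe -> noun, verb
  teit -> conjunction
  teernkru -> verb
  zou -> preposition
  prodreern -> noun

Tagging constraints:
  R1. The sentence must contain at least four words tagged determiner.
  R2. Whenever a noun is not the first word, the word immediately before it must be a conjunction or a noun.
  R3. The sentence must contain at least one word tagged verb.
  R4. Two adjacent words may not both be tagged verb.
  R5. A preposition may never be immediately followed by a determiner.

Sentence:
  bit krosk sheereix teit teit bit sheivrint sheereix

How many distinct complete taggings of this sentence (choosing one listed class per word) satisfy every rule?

6

Candidates per position — 1:bit {determiner,noun}; 2:krosk {verb,determiner}; 3:sheereix {determiner,preposition}; 4:teit {conjunction}; 5:teit {conjunction}; 6:bit {determiner,noun}; 7:sheivrint {verb,preposition}; 8:sheereix {determiner,preposition}.
There are 64 candidate sequences in total.
Checking each against the rules leaves 6 sequences.
Count = 6.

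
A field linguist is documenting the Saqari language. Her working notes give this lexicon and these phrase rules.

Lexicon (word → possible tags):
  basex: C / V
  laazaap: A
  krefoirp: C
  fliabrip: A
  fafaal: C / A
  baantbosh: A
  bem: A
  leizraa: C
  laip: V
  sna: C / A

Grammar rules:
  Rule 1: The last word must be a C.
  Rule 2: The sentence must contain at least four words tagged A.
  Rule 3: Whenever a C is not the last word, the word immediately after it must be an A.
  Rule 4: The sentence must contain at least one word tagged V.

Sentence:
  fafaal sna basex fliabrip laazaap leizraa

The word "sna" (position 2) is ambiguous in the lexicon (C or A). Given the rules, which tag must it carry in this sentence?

Candidates per position — 1:fafaal {C,A}; 2:sna {C,A}; 3:basex {C,V}; 4:fliabrip {A}; 5:laazaap {A}; 6:leizraa {C}.
Position 1: C is ruled out by rule 2; that leaves A.
Position 2: C is ruled out by rule 2; that leaves A.
Position 3: C is ruled out by rule 4; that leaves V.
That leaves exactly one tagging: A A V A A C.
Check: rule 1 ✓; rule 2 ✓; rule 3 ✓; rule 4 ✓.

A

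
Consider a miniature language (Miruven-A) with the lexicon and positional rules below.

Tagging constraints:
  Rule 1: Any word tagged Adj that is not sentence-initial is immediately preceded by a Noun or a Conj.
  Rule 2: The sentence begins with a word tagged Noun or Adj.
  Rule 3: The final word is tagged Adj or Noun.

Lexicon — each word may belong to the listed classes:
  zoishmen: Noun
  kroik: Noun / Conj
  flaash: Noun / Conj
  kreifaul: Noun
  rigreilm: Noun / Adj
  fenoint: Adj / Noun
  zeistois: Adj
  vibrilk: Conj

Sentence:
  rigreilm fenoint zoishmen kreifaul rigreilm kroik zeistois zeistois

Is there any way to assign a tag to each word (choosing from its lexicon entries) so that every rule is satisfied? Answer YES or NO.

Candidates per position — 1:rigreilm {Noun,Adj}; 2:fenoint {Adj,Noun}; 3:zoishmen {Noun}; 4:kreifaul {Noun}; 5:rigreilm {Noun,Adj}; 6:kroik {Noun,Conj}; 7:zeistois {Adj}; 8:zeistois {Adj}.
Rule 1 cannot be satisfied by any choice of tags from the lexicon.
So there is no consistent tagging.

NO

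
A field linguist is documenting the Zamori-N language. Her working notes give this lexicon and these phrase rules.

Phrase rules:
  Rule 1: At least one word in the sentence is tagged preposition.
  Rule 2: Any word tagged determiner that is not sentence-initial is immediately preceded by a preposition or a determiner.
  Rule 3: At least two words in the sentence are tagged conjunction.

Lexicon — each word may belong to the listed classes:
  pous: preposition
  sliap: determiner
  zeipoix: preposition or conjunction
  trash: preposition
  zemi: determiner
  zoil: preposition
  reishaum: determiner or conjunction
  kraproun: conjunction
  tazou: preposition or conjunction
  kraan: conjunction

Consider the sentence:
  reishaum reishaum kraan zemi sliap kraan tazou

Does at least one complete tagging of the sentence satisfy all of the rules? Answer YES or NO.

Candidates per position — 1:reishaum {determiner,conjunction}; 2:reishaum {determiner,conjunction}; 3:kraan {conjunction}; 4:zemi {determiner}; 5:sliap {determiner}; 6:kraan {conjunction}; 7:tazou {preposition,conjunction}.
Rule 2 cannot be satisfied by any choice of tags from the lexicon.
So there is no consistent tagging.

NO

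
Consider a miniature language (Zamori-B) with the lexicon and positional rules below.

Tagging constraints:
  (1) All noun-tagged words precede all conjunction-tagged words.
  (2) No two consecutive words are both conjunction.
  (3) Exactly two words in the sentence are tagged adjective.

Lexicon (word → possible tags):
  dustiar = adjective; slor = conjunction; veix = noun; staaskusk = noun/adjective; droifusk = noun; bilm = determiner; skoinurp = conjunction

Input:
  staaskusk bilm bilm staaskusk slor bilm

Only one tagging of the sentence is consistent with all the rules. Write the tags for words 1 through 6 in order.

Candidates per position — 1:staaskusk {noun,adjective}; 2:bilm {determiner}; 3:bilm {determiner}; 4:staaskusk {noun,adjective}; 5:slor {conjunction}; 6:bilm {determiner}.
At position 1, choosing noun makes rule 3 impossible to satisfy; hence adjective.
At position 4, choosing noun makes rule 3 impossible to satisfy; hence adjective.
That leaves exactly one tagging: adjective determiner determiner adjective conjunction determiner.
Rule-by-rule: rule 1 holds; rule 2 holds; rule 3 holds.

adjective determiner determiner adjective conjunction determiner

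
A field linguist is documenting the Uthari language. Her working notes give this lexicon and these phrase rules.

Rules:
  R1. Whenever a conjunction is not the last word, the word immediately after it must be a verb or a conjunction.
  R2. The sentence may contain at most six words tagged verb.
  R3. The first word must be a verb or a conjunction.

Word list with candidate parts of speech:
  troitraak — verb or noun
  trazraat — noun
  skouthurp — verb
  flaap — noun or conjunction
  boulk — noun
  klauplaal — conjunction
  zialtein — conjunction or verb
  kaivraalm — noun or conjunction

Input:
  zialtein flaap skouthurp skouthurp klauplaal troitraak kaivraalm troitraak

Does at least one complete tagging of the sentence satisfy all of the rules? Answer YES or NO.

YES

Candidates per position — 1:zialtein {conjunction,verb}; 2:flaap {noun,conjunction}; 3:skouthurp {verb}; 4:skouthurp {verb}; 5:klauplaal {conjunction}; 6:troitraak {verb,noun}; 7:kaivraalm {noun,conjunction}; 8:troitraak {verb,noun}.
One satisfying assignment: verb noun verb verb conjunction verb conjunction verb.
Rule-by-rule: rule 1 satisfied; rule 2 satisfied; rule 3 satisfied.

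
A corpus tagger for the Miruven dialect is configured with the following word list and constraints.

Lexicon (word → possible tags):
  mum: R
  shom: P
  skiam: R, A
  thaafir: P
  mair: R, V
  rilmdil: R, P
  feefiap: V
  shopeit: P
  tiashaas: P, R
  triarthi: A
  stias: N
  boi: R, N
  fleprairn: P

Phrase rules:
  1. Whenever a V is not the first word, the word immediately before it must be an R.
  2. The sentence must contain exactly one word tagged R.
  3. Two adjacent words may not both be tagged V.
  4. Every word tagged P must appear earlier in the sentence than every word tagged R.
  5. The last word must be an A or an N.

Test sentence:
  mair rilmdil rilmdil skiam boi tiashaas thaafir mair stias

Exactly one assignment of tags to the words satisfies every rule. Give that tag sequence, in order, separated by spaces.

Candidates per position — 1:mair {R,V}; 2:rilmdil {R,P}; 3:rilmdil {R,P}; 4:skiam {R,A}; 5:boi {R,N}; 6:tiashaas {P,R}; 7:thaafir {P}; 8:mair {R,V}; 9:stias {N}.
Position 1: R is ruled out by rule 4; that leaves V.
Position 2: R is ruled out by rule 4; that leaves P.
Position 3: R is ruled out by rule 4; that leaves P.
Position 4: R is ruled out by rule 4; that leaves A.
Position 5: R is ruled out by rule 4; that leaves N.
Position 6: R is ruled out by rule 4; that leaves P.
Position 8: V is ruled out by rule 1; that leaves R.
The only consistent sequence is: V P P A N P P R N.
Verifying each rule — rule 1 ✓; rule 2 ✓; rule 3 ✓; rule 4 ✓; rule 5 ✓.

V P P A N P P R N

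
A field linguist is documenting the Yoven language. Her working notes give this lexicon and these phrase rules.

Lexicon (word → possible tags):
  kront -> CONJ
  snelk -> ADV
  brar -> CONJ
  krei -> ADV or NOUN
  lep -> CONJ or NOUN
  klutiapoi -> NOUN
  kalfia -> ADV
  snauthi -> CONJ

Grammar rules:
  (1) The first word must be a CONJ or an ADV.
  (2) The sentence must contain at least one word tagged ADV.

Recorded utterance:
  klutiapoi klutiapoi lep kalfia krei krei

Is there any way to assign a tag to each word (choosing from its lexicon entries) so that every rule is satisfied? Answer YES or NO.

NO

Candidates per position — 1:klutiapoi {NOUN}; 2:klutiapoi {NOUN}; 3:lep {CONJ,NOUN}; 4:kalfia {ADV}; 5:krei {ADV,NOUN}; 6:krei {ADV,NOUN}.
Rule 1 cannot be satisfied by any choice of tags from the lexicon.
So there is no consistent tagging.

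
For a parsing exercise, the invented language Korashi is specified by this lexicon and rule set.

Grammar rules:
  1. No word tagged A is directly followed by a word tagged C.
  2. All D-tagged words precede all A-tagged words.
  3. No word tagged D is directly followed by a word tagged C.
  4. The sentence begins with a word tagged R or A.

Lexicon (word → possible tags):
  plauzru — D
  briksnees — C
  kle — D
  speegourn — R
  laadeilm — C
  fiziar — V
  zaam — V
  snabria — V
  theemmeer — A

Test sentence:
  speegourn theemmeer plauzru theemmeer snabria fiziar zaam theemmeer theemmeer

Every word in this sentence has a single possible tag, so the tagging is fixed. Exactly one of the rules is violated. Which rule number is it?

Fixed tagging: R A D A V V V A A.
Applying the rules: R1 pass, R2 fail, R3 pass, R4 pass.
Only rule 2 fails.

2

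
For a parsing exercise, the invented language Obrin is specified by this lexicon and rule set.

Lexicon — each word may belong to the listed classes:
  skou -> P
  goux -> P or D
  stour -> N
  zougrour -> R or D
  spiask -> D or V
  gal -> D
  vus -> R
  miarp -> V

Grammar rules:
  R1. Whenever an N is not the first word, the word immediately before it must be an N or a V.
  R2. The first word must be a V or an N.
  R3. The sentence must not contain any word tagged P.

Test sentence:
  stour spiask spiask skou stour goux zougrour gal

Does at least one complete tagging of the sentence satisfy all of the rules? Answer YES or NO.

NO

Candidates per position — 1:stour {N}; 2:spiask {D,V}; 3:spiask {D,V}; 4:skou {P}; 5:stour {N}; 6:goux {P,D}; 7:zougrour {R,D}; 8:gal {D}.
Rule 1 cannot be satisfied by any choice of tags from the lexicon.
So there is no consistent tagging.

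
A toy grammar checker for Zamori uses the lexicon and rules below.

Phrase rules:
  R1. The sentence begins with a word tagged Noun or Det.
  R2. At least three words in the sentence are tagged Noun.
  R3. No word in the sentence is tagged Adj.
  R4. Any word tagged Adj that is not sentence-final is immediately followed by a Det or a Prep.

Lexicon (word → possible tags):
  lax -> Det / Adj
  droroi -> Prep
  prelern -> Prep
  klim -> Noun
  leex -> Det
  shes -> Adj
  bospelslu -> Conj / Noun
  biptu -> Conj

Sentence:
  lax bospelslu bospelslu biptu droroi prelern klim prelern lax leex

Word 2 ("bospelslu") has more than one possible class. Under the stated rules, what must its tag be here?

Candidates per position — 1:lax {Det,Adj}; 2:bospelslu {Conj,Noun}; 3:bospelslu {Conj,Noun}; 4:biptu {Conj}; 5:droroi {Prep}; 6:prelern {Prep}; 7:klim {Noun}; 8:prelern {Prep}; 9:lax {Det,Adj}; 10:leex {Det}.
If word 1 were Adj, no tagging could satisfy rule 1; so word 1 is Det.
If word 2 were Conj, no tagging could satisfy rule 2; so word 2 is Noun.
If word 3 were Conj, no tagging could satisfy rule 2; so word 3 is Noun.
If word 9 were Adj, no tagging could satisfy rule 3; so word 9 is Det.
That leaves exactly one tagging: Det Noun Noun Conj Prep Prep Noun Prep Det Det.
Checking: rule 1 satisfied; rule 2 satisfied; rule 3 satisfied; rule 4 satisfied.

Noun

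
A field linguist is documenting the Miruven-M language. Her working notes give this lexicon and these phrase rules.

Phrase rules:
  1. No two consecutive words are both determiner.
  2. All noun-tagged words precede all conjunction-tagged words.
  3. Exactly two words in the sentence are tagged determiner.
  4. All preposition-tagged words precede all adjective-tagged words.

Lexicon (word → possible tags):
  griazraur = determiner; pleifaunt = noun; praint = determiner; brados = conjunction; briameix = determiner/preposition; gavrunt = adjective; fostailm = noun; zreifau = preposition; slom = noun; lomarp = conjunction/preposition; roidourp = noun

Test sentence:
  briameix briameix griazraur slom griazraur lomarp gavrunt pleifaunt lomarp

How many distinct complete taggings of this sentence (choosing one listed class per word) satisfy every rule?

1

Candidates per position — 1:briameix {determiner,preposition}; 2:briameix {determiner,preposition}; 3:griazraur {determiner}; 4:slom {noun}; 5:griazraur {determiner}; 6:lomarp {conjunction,preposition}; 7:gavrunt {adjective}; 8:pleifaunt {noun}; 9:lomarp {conjunction,preposition}.
There are 16 candidate sequences in total.
The sequences that satisfy every rule: preposition preposition determiner noun determiner preposition adjective noun conjunction.
Count = 1.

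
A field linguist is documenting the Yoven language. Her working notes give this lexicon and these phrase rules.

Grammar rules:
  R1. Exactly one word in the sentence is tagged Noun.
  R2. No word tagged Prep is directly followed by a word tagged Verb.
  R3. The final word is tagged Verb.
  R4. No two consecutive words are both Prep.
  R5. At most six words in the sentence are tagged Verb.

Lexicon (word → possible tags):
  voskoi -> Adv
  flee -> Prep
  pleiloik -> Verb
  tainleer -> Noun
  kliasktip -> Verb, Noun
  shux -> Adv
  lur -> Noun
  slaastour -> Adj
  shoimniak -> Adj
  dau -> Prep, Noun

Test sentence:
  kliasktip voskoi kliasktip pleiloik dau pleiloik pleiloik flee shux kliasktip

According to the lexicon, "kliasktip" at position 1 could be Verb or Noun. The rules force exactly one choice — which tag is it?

Verb

Candidates per position — 1:kliasktip {Verb,Noun}; 2:voskoi {Adv}; 3:kliasktip {Verb,Noun}; 4:pleiloik {Verb}; 5:dau {Prep,Noun}; 6:pleiloik {Verb}; 7:pleiloik {Verb}; 8:flee {Prep}; 9:shux {Adv}; 10:kliasktip {Verb,Noun}.
Position 5: tagging it Prep would leave rule 2 unsatisfiable, so it must be Noun.
Position 10: tagging it Noun would leave rule 1 unsatisfiable, so it must be Verb.
Position 1: tagging it Noun would leave rule 1 unsatisfiable, so it must be Verb.
Position 3: tagging it Noun would leave rule 1 unsatisfiable, so it must be Verb.
The only consistent sequence is: Verb Adv Verb Verb Noun Verb Verb Prep Adv Verb.
Checking: rule 1 holds; rule 2 holds; rule 3 holds; rule 4 holds; rule 5 holds.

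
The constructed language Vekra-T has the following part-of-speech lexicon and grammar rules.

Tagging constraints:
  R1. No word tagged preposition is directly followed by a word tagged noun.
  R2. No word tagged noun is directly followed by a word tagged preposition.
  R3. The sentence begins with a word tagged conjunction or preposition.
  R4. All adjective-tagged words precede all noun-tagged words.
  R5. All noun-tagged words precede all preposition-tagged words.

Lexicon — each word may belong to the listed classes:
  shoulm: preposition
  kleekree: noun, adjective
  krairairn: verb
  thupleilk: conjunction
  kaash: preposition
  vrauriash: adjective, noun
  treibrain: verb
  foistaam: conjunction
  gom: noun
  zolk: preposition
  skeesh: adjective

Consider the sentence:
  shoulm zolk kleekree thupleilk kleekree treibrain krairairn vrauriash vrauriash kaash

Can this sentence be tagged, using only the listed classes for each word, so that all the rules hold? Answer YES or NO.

YES

Candidates per position — 1:shoulm {preposition}; 2:zolk {preposition}; 3:kleekree {noun,adjective}; 4:thupleilk {conjunction}; 5:kleekree {noun,adjective}; 6:treibrain {verb}; 7:krairairn {verb}; 8:vrauriash {adjective,noun}; 9:vrauriash {adjective,noun}; 10:kaash {preposition}.
One satisfying assignment: preposition preposition adjective conjunction adjective verb verb adjective adjective preposition.
Rule-by-rule: rule 1 ok; rule 2 ok; rule 3 ok; rule 4 ok; rule 5 ok.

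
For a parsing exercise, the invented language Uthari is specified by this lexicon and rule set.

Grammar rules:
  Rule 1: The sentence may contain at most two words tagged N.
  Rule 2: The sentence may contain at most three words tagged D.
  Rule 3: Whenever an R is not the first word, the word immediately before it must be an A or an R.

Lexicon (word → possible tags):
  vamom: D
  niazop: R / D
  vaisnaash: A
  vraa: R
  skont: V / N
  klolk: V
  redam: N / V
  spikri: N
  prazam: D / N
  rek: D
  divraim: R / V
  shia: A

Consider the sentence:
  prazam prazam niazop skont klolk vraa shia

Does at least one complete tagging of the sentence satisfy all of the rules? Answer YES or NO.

Candidates per position — 1:prazam {D,N}; 2:prazam {D,N}; 3:niazop {R,D}; 4:skont {V,N}; 5:klolk {V}; 6:vraa {R}; 7:shia {A}.
Rule 3 cannot be satisfied by any choice of tags from the lexicon.
So there is no consistent tagging.

NO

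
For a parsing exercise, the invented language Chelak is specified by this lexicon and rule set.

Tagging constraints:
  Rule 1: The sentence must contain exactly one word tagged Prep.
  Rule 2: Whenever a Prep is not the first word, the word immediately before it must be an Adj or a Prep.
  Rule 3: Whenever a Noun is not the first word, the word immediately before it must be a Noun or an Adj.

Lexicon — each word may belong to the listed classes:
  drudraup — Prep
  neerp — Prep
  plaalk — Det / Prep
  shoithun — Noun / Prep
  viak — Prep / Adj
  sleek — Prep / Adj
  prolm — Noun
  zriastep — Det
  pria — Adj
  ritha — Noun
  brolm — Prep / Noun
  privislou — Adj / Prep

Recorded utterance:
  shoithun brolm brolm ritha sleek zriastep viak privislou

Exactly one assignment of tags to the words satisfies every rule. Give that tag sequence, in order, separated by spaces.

Noun Noun Noun Noun Adj Det Adj Prep

Candidates per position — 1:shoithun {Noun,Prep}; 2:brolm {Prep,Noun}; 3:brolm {Prep,Noun}; 4:ritha {Noun}; 5:sleek {Prep,Adj}; 6:zriastep {Det}; 7:viak {Prep,Adj}; 8:privislou {Adj,Prep}.
Position 1: Prep is ruled out by rule 3; that leaves Noun.
Position 2: Prep is ruled out by rule 2; that leaves Noun.
Position 3: Prep is ruled out by rule 2; that leaves Noun.
Position 5: Prep is ruled out by rule 2; that leaves Adj.
Position 7: Prep is ruled out by rule 2; that leaves Adj.
Position 8: Adj is ruled out by rule 1; that leaves Prep.
So the tagging must be: Noun Noun Noun Noun Adj Det Adj Prep.
Rule-by-rule: rule 1 satisfied; rule 2 satisfied; rule 3 satisfied.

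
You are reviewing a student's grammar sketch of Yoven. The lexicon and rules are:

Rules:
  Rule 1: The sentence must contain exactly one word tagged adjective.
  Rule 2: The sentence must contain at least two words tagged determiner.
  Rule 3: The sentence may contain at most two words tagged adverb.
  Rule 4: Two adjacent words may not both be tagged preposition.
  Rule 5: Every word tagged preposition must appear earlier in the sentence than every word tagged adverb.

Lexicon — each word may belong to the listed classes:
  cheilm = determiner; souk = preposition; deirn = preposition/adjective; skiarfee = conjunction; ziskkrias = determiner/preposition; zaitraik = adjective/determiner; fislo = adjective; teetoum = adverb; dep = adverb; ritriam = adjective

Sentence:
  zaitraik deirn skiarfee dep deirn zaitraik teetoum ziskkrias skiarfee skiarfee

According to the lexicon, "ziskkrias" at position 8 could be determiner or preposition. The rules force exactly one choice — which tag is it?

Candidates per position — 1:zaitraik {adjective,determiner}; 2:deirn {preposition,adjective}; 3:skiarfee {conjunction}; 4:dep {adverb}; 5:deirn {preposition,adjective}; 6:zaitraik {adjective,determiner}; 7:teetoum {adverb}; 8:ziskkrias {determiner,preposition}; 9:skiarfee {conjunction}; 10:skiarfee {conjunction}.
Word 5 cannot be preposition — rule 5 would then fail for every completion. It is adjective.
Word 6 cannot be adjective — rule 1 would then fail for every completion. It is determiner.
Word 8 cannot be preposition — rule 5 would then fail for every completion. It is determiner.
Word 1 cannot be adjective — rule 1 would then fail for every completion. It is determiner.
Word 2 cannot be adjective — rule 1 would then fail for every completion. It is preposition.
The unique satisfying tagging is: determiner preposition conjunction adverb adjective determiner adverb determiner conjunction conjunction.
Check: rule 1 holds; rule 2 holds; rule 3 holds; rule 4 holds; rule 5 holds.

determiner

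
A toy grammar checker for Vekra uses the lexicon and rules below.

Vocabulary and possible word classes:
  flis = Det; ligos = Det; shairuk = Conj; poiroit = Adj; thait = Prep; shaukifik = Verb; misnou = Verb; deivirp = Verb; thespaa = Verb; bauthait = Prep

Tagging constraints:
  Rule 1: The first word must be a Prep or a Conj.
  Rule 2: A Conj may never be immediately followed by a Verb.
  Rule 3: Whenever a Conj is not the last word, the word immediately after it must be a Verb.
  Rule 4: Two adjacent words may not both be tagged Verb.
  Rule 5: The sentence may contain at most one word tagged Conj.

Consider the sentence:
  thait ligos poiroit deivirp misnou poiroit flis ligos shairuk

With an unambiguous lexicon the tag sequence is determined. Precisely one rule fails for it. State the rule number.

4

Fixed tagging: Prep Det Adj Verb Verb Adj Det Det Conj.
Applying the rules: R1 holds, R2 holds, R3 holds, R4 violated, R5 holds.
Only rule 4 fails.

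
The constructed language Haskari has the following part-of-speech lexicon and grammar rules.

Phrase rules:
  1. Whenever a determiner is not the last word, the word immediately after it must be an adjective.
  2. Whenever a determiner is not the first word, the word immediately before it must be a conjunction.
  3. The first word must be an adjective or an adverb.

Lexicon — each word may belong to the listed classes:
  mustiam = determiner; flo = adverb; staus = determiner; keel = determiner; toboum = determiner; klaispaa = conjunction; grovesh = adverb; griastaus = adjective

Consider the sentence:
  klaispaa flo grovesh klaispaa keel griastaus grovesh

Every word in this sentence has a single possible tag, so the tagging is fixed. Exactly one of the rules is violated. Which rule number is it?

3

Fixed tagging: conjunction adverb adverb conjunction determiner adjective adverb.
Rule check: R1 pass, R2 pass, R3 fail.
Only rule 3 fails.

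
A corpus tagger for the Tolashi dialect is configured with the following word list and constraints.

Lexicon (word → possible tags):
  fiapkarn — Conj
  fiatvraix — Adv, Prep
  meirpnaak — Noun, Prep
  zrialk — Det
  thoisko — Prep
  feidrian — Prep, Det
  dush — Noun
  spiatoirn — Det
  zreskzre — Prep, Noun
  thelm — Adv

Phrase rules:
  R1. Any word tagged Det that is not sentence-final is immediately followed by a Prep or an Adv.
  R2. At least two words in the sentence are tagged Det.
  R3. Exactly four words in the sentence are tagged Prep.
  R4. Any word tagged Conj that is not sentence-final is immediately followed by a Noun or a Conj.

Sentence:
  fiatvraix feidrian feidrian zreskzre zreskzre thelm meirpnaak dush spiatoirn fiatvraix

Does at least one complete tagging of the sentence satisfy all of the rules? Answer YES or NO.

YES

Candidates per position — 1:fiatvraix {Adv,Prep}; 2:feidrian {Prep,Det}; 3:feidrian {Prep,Det}; 4:zreskzre {Prep,Noun}; 5:zreskzre {Prep,Noun}; 6:thelm {Adv}; 7:meirpnaak {Noun,Prep}; 8:dush {Noun}; 9:spiatoirn {Det}; 10:fiatvraix {Adv,Prep}.
One satisfying assignment: Prep Det Prep Noun Noun Adv Prep Noun Det Prep.
Checking: rule 1 satisfied; rule 2 satisfied; rule 3 satisfied; rule 4 satisfied.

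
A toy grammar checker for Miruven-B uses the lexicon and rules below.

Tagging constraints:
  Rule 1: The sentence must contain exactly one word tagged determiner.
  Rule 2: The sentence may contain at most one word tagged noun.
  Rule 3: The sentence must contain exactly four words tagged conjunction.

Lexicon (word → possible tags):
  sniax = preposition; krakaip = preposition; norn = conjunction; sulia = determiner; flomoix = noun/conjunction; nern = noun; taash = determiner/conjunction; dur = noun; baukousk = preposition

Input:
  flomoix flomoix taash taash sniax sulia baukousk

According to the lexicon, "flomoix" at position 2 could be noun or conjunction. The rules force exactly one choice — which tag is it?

conjunction

Candidates per position — 1:flomoix {noun,conjunction}; 2:flomoix {noun,conjunction}; 3:taash {determiner,conjunction}; 4:taash {determiner,conjunction}; 5:sniax {preposition}; 6:sulia {determiner}; 7:baukousk {preposition}.
Position 1: noun is ruled out by rule 3; that leaves conjunction.
Position 2: noun is ruled out by rule 3; that leaves conjunction.
Position 3: determiner is ruled out by rule 1; that leaves conjunction.
Position 4: determiner is ruled out by rule 1; that leaves conjunction.
The unique satisfying tagging is: conjunction conjunction conjunction conjunction preposition determiner preposition.
Check: rule 1 ✓; rule 2 ✓; rule 3 ✓.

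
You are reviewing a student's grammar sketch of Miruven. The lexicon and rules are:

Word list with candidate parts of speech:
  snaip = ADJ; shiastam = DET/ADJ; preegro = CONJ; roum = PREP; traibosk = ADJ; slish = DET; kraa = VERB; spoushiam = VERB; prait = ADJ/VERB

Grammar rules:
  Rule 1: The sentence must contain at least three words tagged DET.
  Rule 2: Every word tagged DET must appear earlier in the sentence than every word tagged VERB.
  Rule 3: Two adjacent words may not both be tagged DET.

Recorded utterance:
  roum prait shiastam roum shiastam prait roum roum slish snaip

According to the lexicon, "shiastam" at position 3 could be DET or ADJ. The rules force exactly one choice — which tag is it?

DET

Candidates per position — 1:roum {PREP}; 2:prait {ADJ,VERB}; 3:shiastam {DET,ADJ}; 4:roum {PREP}; 5:shiastam {DET,ADJ}; 6:prait {ADJ,VERB}; 7:roum {PREP}; 8:roum {PREP}; 9:slish {DET}; 10:snaip {ADJ}.
Position 2: tagging it VERB would leave rule 2 unsatisfiable, so it must be ADJ.
Position 3: tagging it ADJ would leave rule 1 unsatisfiable, so it must be DET.
Position 5: tagging it ADJ would leave rule 1 unsatisfiable, so it must be DET.
Position 6: tagging it VERB would leave rule 2 unsatisfiable, so it must be ADJ.
So the tagging must be: PREP ADJ DET PREP DET ADJ PREP PREP DET ADJ.
Check: rule 1 ok; rule 2 ok; rule 3 ok.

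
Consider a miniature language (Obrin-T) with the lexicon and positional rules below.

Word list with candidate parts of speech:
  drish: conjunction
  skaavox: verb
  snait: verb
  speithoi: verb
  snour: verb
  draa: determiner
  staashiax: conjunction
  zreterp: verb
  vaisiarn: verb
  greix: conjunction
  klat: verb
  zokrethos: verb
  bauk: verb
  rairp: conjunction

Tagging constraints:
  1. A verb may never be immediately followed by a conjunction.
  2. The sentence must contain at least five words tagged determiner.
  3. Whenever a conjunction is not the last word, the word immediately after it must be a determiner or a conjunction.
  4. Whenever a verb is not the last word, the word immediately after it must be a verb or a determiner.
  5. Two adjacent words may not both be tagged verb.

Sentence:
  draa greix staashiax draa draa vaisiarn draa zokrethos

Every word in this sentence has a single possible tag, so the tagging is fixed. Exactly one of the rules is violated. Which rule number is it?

Fixed tagging: determiner conjunction conjunction determiner determiner verb determiner verb.
Applying the rules: R1 holds, R2 violated, R3 holds, R4 holds, R5 holds.
Only rule 2 fails.

2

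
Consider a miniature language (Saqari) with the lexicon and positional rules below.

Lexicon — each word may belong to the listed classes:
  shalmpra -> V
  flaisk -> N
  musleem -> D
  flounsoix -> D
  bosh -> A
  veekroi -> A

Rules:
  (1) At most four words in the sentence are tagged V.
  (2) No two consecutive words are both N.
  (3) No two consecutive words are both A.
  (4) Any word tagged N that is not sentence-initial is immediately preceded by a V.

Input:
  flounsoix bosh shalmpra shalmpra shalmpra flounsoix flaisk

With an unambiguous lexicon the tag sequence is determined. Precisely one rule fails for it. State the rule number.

4

Fixed tagging: D A V V V D N.
Applying the rules: R1 ok, R2 ok, R3 ok, R4 fails.
Only rule 4 fails.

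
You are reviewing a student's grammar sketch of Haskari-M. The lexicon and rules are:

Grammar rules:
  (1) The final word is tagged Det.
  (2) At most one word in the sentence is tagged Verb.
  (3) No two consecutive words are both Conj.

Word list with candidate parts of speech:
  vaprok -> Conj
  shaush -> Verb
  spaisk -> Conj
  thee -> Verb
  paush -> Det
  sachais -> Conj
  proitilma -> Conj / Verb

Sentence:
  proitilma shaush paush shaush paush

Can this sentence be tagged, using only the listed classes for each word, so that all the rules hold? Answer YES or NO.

NO

Candidates per position — 1:proitilma {Conj,Verb}; 2:shaush {Verb}; 3:paush {Det}; 4:shaush {Verb}; 5:paush {Det}.
Rule 2 cannot be satisfied by any choice of tags from the lexicon.
So there is no consistent tagging.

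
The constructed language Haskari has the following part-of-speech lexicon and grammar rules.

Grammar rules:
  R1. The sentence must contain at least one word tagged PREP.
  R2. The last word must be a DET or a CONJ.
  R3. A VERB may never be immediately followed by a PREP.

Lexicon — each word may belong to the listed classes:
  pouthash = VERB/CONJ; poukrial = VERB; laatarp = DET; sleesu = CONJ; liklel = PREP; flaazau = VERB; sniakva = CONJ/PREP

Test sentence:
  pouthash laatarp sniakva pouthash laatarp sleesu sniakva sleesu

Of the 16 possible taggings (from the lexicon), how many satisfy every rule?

12

Candidates per position — 1:pouthash {VERB,CONJ}; 2:laatarp {DET}; 3:sniakva {CONJ,PREP}; 4:pouthash {VERB,CONJ}; 5:laatarp {DET}; 6:sleesu {CONJ}; 7:sniakva {CONJ,PREP}; 8:sleesu {CONJ}.
There are 16 candidate sequences in total.
Checking each against the rules leaves 12 sequences.
Count = 12.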